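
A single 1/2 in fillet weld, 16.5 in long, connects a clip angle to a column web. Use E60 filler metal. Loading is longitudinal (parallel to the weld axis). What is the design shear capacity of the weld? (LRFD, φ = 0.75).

E60XX → F_EXX = 60 ksi.
Effective throat t_e = 0.707 × 0.5 = 0.3535 in.
Total length L = 16.5 in; A_we = 0.3535 × 16.5 = 5.833 in².
F_nw = 0.6 F_EXX = 0.6 × 60 = 36 ksi.
φR_n = 0.75 × 36 × 5.833 = 157.5 kip.

φR_n ≈ 157 kip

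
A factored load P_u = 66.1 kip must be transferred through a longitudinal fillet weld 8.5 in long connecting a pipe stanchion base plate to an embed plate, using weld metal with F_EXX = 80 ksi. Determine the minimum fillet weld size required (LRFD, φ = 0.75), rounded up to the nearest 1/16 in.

Total weld length L = 8.5 in.
Required throat t_e = P_u / (φ × 0.6 F_EXX × L) = 66.1 / (0.75 × 0.6 × 80 × 8.5) = 0.216 in.
Required leg w = t_e / 0.707 = 0.3055 in → use 5/16 in.

w = 5/16 in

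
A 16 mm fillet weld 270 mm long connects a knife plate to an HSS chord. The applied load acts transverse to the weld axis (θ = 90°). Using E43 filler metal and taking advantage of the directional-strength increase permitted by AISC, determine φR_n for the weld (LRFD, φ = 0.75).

φR_n ≈ 886 kN

E43XX → F_EXX = 430 MPa.
t_e = 0.707 × 16 = 11.31 mm; A_we = 11.31 × 270 = 3054 mm².
Directional factor: 1.0 + 0.5 sin^1.5(90°) = 1.5.
F_nw = 0.6 × 430 × 1.5 = 387 MPa.
φR_n = 0.75 × 387 × 3054 × 10⁻³ = 886.5 kN.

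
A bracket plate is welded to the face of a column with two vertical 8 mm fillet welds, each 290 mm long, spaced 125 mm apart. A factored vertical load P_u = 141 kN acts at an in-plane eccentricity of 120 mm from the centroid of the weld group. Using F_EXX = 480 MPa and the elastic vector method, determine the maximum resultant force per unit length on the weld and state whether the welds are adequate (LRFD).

Total weld length L_w = 580 mm. Treat welds as unit-width lines.
Polar moment about centroid: J = 2[d³/12 + d(b/2)²] = 2[290³/12 + 290×62.5²] = 6330000 mm³.
Direct shear f_v = P/L_w = 141×10³ / 580 = 243.1 N/mm (vertical).
Torsion M = P·e = 141×10³ × 120 = 16920000 N·mm.
Critical point at (x, y) = (62.5, 145) from centroid. f_tx = M·y/J = 387.6 N/mm; f_ty = M·x/J = 167 N/mm.
Resultant f_max = √[f_tx² + (f_v + f_ty)²] = √[387.6² + (243.1 + 167)²] = 564.3 N/mm.
Capacity per unit length: φr_n = 0.75 × 0.6 × 480 × (0.707 × 8) = 1222 N/mm.
564.3 ≤ 1222 → adequate.

f_max ≈ 564 N/mm; adequate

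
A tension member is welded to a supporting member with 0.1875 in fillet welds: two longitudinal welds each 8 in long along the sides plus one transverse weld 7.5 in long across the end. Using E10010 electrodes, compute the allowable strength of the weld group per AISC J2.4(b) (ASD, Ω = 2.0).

R_n/Ω ≈ 98.8 kips

E100XX → F_EXX = 100 ksi.
t_e = 0.707 × 0.1875 = 0.1326 in.
R_nwl = 0.6 × 100 × 0.1326 × 16 = 127.3 kips (longitudinal, 2 welds).
R_nwt = 0.6 × 100 × 0.1326 × 7.5 = 59.65 kips (transverse, base value).
(i) R_nwl + R_nwt = 186.9 kips; (ii) 0.85 R_nwl + 1.5 R_nwt = 197.7 kips.
R_n = max = 197.7 kips [governs: (ii)]; R_n/Ω = 98.83 kips.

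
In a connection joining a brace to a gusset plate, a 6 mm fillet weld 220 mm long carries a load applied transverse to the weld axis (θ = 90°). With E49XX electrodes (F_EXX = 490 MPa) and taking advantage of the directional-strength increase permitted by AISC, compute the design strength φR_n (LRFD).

φR_n ≈ 309 kN

t_e = 0.707 × 6 = 4.242 mm; A_we = 4.242 × 220 = 933.2 mm².
Directional factor: 1.0 + 0.5 sin^1.5(90°) = 1.5.
F_nw = 0.6 × 490 × 1.5 = 441 MPa.
φR_n = 0.75 × 441 × 933.2 × 10⁻³ = 308.7 kN.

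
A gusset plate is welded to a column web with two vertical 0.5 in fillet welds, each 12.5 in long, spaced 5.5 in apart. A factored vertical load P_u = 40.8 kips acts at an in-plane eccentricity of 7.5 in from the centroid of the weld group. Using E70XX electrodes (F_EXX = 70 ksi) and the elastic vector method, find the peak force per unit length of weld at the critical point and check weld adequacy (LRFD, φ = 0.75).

Total weld length L_w = 25 in. Treat welds as unit-width lines.
Polar moment about centroid: J = 2[d³/12 + d(b/2)²] = 2[12.5³/12 + 12.5×2.75²] = 514.6 in³.
Direct shear f_v = P/L_w = 40.8 / 25 = 1.632 kip/in (vertical).
Torsion M = P·e = 40.8 × 7.5 = 306 kip·in.
Critical point at (x, y) = (2.75, 6.25) from centroid. f_tx = M·y/J = 3.717 kip/in; f_ty = M·x/J = 1.635 kip/in.
Resultant f_max = √[f_tx² + (f_v + f_ty)²] = √[3.717² + (1.632 + 1.635)²] = 4.949 kip/in.
Capacity per unit length: φr_n = 0.75 × 0.6 × 70 × (0.707 × 0.5) = 11.14 kip/in.
4.949 ≤ 11.14 → adequate.

f_max ≈ 4.95 kip/in; adequate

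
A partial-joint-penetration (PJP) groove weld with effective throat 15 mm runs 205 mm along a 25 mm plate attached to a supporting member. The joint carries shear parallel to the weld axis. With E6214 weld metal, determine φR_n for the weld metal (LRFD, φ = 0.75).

φR_n ≈ 858 kN

E62XX → F_EXX = 620 MPa.
Effective throat (given) t_e = 15 mm.
A_we = 15 × 205 = 3075 mm².
F_nw = 0.6 F_EXX = 372 MPa.
φR_n = 0.75 × 372 × 3075 × 10⁻³ = 857.9 kN.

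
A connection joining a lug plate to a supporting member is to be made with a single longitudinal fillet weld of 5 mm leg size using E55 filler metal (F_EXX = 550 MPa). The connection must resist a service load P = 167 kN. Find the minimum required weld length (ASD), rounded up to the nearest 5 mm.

Throat t_e = 0.707 × 5 = 3.535 mm.
r_n/Ω = (0.6 × 550 × 3.535) / 2.0 = 583.3 N/mm = 0.5833 kN/mm.
L_req = P / (r_n/Ω) = 167 / 0.5833 = 286.3 mm total.
Round up → use L = 290 mm.

L = 290 mm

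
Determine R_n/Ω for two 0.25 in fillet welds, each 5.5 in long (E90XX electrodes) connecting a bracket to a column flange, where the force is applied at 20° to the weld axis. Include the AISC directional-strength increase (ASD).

R_n/Ω ≈ 57.7 kips

E90XX → F_EXX = 90 ksi.
t_e = 0.707 × 0.25 = 0.1767 in; A_we = 0.1767 × 11 = 1.944 in².
Directional factor: 1.0 + 0.5 sin^1.5(20°) = 1.1.
F_nw = 0.6 × 90 × 1.1 = 59.4 ksi.
R_n/Ω = (59.4 × 1.944) / 2.0 = 57.74 kips.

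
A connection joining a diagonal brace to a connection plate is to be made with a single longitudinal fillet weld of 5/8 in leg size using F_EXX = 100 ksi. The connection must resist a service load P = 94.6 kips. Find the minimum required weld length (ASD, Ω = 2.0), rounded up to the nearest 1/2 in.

Throat t_e = 0.707 × 0.625 = 0.4419 in.
r_n/Ω = (0.6 × 100 × 0.4419) / 2.0 = 13.26 kip/in.
L_req = P / (r_n/Ω) = 94.6 / 13.26 = 7.136 in total.
Round up → use L = 7.5 in.

L = 7.5 in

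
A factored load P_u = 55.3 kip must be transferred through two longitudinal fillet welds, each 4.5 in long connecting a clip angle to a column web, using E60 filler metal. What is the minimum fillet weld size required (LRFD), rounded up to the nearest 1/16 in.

E60XX → F_EXX = 60 ksi.
Total weld length L = 9 in.
Required throat t_e = P_u / (φ × 0.6 F_EXX × L) = 55.3 / (0.75 × 0.6 × 60 × 9) = 0.2276 in.
Required leg w = t_e / 0.707 = 0.3219 in → use 3/8 in.

w = 3/8 in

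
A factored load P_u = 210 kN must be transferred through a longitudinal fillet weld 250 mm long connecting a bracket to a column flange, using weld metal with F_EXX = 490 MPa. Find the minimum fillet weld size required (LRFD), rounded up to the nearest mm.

Total weld length L = 250 mm.
Required throat t_e = P_u / (φ × 0.6 F_EXX × L) = 210 / (0.75 × 0.6 × 490 × 250 × 10⁻³) = 3.81 mm.
Required leg w = t_e / 0.707 = 5.388 mm → use 6 mm.

w = 6 mm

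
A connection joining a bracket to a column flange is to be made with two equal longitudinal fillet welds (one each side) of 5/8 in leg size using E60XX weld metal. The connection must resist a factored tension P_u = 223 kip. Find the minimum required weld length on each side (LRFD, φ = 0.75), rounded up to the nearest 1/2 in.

E60XX → F_EXX = 60 ksi.
Throat t_e = 0.707 × 0.625 = 0.4419 in.
φr_n = 0.75 × 0.6 × 60 × 0.4419 = 11.93 kip/in.
L_req = P_u / φr_n = 223 / 11.93 = 18.69 in total.
Per side: 18.69 / 2 = 9.346 in.
Round up → use L = 9.5 in on each side.

L = 9.5 in on each side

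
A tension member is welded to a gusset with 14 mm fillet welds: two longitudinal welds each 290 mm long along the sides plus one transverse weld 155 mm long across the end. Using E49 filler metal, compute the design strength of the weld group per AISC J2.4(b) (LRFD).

φR_n ≈ 1600 kN

E49XX → F_EXX = 490 MPa.
t_e = 0.707 × 14 = 9.898 mm.
R_nwl = 0.6 × 490 × 9.898 × 580 × 10⁻³ = 1688 kN (longitudinal, 2 welds).
R_nwt = 0.6 × 490 × 9.898 × 155 × 10⁻³ = 451.1 kN (transverse, base value).
(i) R_nwl + R_nwt = 2139 kN; (ii) 0.85 R_nwl + 1.5 R_nwt = 2111 kN.
R_n = max = 2139 kN [governs: (i)]; φR_n = 1604 kN.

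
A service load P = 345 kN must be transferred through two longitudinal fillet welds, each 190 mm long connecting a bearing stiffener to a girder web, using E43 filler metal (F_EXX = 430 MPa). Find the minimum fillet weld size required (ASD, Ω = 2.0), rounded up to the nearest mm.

Total weld length L = 380 mm.
Required throat t_e = P × Ω / (0.6 F_EXX × L) = 345 × 2.0 / (0.6 × 430 × 380 × 10⁻³) = 7.038 mm.
Required leg w = t_e / 0.707 = 9.955 mm → use 10 mm.

w = 10 mm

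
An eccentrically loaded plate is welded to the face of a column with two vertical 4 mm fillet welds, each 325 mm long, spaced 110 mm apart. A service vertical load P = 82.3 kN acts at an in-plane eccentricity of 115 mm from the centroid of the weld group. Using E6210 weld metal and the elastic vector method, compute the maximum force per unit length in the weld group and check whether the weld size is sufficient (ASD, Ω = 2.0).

f_max ≈ 279 N/mm; adequate

E62XX → F_EXX = 620 MPa.
Total weld length L_w = 650 mm. Treat welds as unit-width lines.
Polar moment about centroid: J = 2[d³/12 + d(b/2)²] = 2[325³/12 + 325×55²] = 7688000 mm³.
Direct shear f_v = P/L_w = 82.3×10³ / 650 = 126.6 N/mm (vertical).
Torsion M = P·e = 82.3×10³ × 115 = 9464500 N·mm.
Critical point at (x, y) = (55, 162.5) from centroid. f_tx = M·y/J = 200.1 N/mm; f_ty = M·x/J = 67.71 N/mm.
Resultant f_max = √[f_tx² + (f_v + f_ty)²] = √[200.1² + (126.6 + 67.71)²] = 278.9 N/mm.
Capacity per unit length: r_n/Ω = (1/2.0) × 0.6 × 620 × (0.707 × 4) = 526 N/mm.
278.9 ≤ 526 → adequate.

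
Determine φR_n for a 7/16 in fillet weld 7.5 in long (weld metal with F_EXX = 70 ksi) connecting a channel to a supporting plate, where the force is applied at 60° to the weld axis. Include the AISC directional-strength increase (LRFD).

t_e = 0.707 × 0.4375 = 0.3093 in; A_we = 0.3093 × 7.5 = 2.32 in².
Directional factor: 1.0 + 0.5 sin^1.5(60°) = 1.403.
F_nw = 0.6 × 70 × 1.403 = 58.92 ksi.
φR_n = 0.75 × 58.92 × 2.32 = 102.5 kips.

φR_n ≈ 103 kips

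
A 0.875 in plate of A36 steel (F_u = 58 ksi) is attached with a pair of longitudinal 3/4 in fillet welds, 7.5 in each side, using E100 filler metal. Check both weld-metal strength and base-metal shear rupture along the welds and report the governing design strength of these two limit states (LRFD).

φR_n ≈ 343 kips (base-metal shear rupture governs)

E100XX → F_EXX = 100 ksi.
t_e = 0.707 × 0.75 = 0.5302 in; L = 15 in.
Weld metal: φR_n = 0.75 × 0.6 × 100 × 0.5302 × 15 = 357.9 kips.
Base metal (shear rupture): φR_n = 0.75 × 0.6 × 58 × 0.875 × 15 = 342.6 kips.
Governing: base-metal shear rupture.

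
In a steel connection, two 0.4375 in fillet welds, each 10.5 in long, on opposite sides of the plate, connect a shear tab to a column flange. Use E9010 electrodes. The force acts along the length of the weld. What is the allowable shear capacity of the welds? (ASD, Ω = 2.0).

E90XX → F_EXX = 90 ksi.
Effective throat t_e = 0.707 × 0.4375 = 0.3093 in.
Total length L = 21 in; A_we = 0.3093 × 21 = 6.496 in².
F_nw = 0.6 F_EXX = 0.6 × 90 = 54 ksi.
R_n = 54 × 6.496 = 350.8 kip; R_n/Ω = 350.8/2.0 = 175.4 kip.

R_n/Ω ≈ 175 kip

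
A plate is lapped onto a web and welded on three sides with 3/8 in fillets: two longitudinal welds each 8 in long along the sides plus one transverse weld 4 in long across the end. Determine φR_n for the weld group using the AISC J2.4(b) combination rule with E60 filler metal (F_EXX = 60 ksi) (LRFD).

φR_n ≈ 143 kips

t_e = 0.707 × 0.375 = 0.2651 in.
R_nwl = 0.6 × 60 × 0.2651 × 16 = 152.7 kips (longitudinal, 2 welds).
R_nwt = 0.6 × 60 × 0.2651 × 4 = 38.18 kips (transverse, base value).
(i) R_nwl + R_nwt = 190.9 kips; (ii) 0.85 R_nwl + 1.5 R_nwt = 187.1 kips.
R_n = max = 190.9 kips [governs: (i)]; φR_n = 143.2 kips.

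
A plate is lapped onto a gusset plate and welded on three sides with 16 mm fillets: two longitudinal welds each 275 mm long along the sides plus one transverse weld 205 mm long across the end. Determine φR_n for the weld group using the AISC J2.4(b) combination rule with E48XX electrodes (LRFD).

φR_n ≈ 1890 kN

E48XX → F_EXX = 480 MPa.
t_e = 0.707 × 16 = 11.31 mm.
R_nwl = 0.6 × 480 × 11.31 × 550 × 10⁻³ = 1792 kN (longitudinal, 2 welds).
R_nwt = 0.6 × 480 × 11.31 × 205 × 10⁻³ = 667.9 kN (transverse, base value).
(i) R_nwl + R_nwt = 2460 kN; (ii) 0.85 R_nwl + 1.5 R_nwt = 2525 kN.
R_n = max = 2525 kN [governs: (ii)]; φR_n = 1894 kN.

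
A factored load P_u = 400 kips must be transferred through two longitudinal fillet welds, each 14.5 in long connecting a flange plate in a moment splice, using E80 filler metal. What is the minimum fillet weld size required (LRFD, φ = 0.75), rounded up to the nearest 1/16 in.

w = 9/16 in

E80XX → F_EXX = 80 ksi.
Total weld length L = 29 in.
Required throat t_e = P_u / (φ × 0.6 F_EXX × L) = 400 / (0.75 × 0.6 × 80 × 29) = 0.3831 in.
Required leg w = t_e / 0.707 = 0.5419 in → use 9/16 in.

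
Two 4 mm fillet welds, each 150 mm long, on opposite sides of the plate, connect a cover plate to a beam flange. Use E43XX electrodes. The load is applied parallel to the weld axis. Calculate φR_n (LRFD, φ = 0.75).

E43XX → F_EXX = 430 MPa.
Effective throat t_e = 0.707 × 4 = 2.828 mm.
Total length L = 300 mm; A_we = 2.828 × 300 = 848.4 mm².
F_nw = 0.6 F_EXX = 0.6 × 430 = 258 MPa.
φR_n = 0.75 × 258 × 848.4 × 10⁻³ = 164.2 kN.

φR_n ≈ 164 kN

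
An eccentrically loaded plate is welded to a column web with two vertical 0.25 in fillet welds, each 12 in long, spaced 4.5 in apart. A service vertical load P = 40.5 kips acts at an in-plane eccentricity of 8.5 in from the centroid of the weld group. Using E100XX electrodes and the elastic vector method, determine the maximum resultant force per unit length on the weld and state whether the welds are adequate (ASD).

E100XX → F_EXX = 100 ksi.
Total weld length L_w = 24 in. Treat welds as unit-width lines.
Polar moment about centroid: J = 2[d³/12 + d(b/2)²] = 2[12³/12 + 12×2.25²] = 409.5 in³.
Direct shear f_v = P/L_w = 40.5 / 24 = 1.688 kip/in (vertical).
Torsion M = P·e = 40.5 × 8.5 = 344.25 kip·in.
Critical point at (x, y) = (2.25, 6) from centroid. f_tx = M·y/J = 5.044 kip/in; f_ty = M·x/J = 1.891 kip/in.
Resultant f_max = √[f_tx² + (f_v + f_ty)²] = √[5.044² + (1.688 + 1.891)²] = 6.185 kip/in.
Capacity per unit length: r_n/Ω = (1/2.0) × 0.6 × 100 × (0.707 × 0.25) = 5.302 kip/in.
6.185 > 5.302 → NOT adequate.

f_max ≈ 6.18 kip/in; NOT adequate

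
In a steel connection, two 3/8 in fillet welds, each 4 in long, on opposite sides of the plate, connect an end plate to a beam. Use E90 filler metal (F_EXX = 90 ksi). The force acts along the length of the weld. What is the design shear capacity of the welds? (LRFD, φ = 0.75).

Effective throat t_e = 0.707 × 0.375 = 0.2651 in.
Total length L = 8 in; A_we = 0.2651 × 8 = 2.121 in².
F_nw = 0.6 F_EXX = 0.6 × 90 = 54 ksi.
φR_n = 0.75 × 54 × 2.121 = 85.9 kip.

φR_n ≈ 85.9 kip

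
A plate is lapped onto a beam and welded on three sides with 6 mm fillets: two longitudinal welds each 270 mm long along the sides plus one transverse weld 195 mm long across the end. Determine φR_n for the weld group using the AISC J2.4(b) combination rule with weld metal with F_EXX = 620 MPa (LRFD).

t_e = 0.707 × 6 = 4.242 mm.
R_nwl = 0.6 × 620 × 4.242 × 540 × 10⁻³ = 852.1 kN (longitudinal, 2 welds).
R_nwt = 0.6 × 620 × 4.242 × 195 × 10⁻³ = 307.7 kN (transverse, base value).
(i) R_nwl + R_nwt = 1160 kN; (ii) 0.85 R_nwl + 1.5 R_nwt = 1186 kN.
R_n = max = 1186 kN [governs: (ii)]; φR_n = 889.4 kN.

φR_n ≈ 889 kN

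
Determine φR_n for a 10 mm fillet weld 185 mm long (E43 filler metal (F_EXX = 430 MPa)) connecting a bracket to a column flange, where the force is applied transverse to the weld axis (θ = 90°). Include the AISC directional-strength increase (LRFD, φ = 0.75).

φR_n ≈ 380 kN

t_e = 0.707 × 10 = 7.07 mm; A_we = 7.07 × 185 = 1308 mm².
Directional factor: 1.0 + 0.5 sin^1.5(90°) = 1.5.
F_nw = 0.6 × 430 × 1.5 = 387 MPa.
φR_n = 0.75 × 387 × 1308 × 10⁻³ = 379.6 kN.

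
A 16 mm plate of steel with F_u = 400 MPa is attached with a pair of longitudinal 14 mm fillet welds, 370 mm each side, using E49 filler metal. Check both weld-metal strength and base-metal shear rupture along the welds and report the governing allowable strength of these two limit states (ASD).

E49XX → F_EXX = 490 MPa.
t_e = 0.707 × 14 = 9.898 mm; L = 740 mm.
Weld metal: R_n/Ω = (1/2.0) × 0.6 × 490 × 9.898 × 740 × 10⁻³ = 1077 kN.
Base metal (shear rupture): R_n/Ω = (1/2.0) × 0.6 × 400 × 16 × 740 × 10⁻³ = 1421 kN.
Governing: weld metal.

R_n/Ω ≈ 1080 kN (weld metal governs)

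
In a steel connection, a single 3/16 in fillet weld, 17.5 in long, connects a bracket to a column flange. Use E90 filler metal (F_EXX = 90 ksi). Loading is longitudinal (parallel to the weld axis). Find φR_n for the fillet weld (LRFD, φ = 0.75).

Effective throat t_e = 0.707 × 0.1875 = 0.1326 in.
Total length L = 17.5 in; A_we = 0.1326 × 17.5 = 2.32 in².
F_nw = 0.6 F_EXX = 0.6 × 90 = 54 ksi.
φR_n = 0.75 × 54 × 2.32 = 93.95 kip.

φR_n ≈ 94 kip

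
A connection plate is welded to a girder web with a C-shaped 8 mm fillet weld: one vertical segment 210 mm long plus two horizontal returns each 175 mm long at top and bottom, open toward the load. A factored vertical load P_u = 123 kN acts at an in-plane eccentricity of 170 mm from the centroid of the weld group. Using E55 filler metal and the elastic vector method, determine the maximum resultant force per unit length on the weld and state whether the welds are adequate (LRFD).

E55XX → F_EXX = 550 MPa.
Total weld length L_w = 560 mm. Treat welds as unit-width lines.
Centroid: x̄ = 2×175×87.5 / 560 = 54.69 mm from the vertical weld.
Polar moment about centroid: J = I_x + I_y = [210³/12 + 2×175×105²] + [210×54.69² + 2(175³/12 + 175×32.81²)] = 6529000 mm³.
Direct shear f_v = P/L_w = 123×10³ / 560 = 219.6 N/mm (vertical).
Torsion M = P·e = 123×10³ × 170 = 20910000 N·mm.
Critical point at (x, y) = (120.3, 105) from centroid. f_tx = M·y/J = 336.3 N/mm; f_ty = M·x/J = 385.3 N/mm.
Resultant f_max = √[f_tx² + (f_v + f_ty)²] = √[336.3² + (219.6 + 385.3)²] = 692.2 N/mm.
Capacity per unit length: φr_n = 0.75 × 0.6 × 550 × (0.707 × 8) = 1400 N/mm.
692.2 ≤ 1400 → adequate.

f_max ≈ 692 N/mm; adequate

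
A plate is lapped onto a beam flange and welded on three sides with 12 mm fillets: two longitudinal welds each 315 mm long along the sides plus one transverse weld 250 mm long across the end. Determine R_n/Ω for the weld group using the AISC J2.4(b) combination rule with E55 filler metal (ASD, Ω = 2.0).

R_n/Ω ≈ 1270 kN

E55XX → F_EXX = 550 MPa.
t_e = 0.707 × 12 = 8.484 mm.
R_nwl = 0.6 × 550 × 8.484 × 630 × 10⁻³ = 1764 kN (longitudinal, 2 welds).
R_nwt = 0.6 × 550 × 8.484 × 250 × 10⁻³ = 699.9 kN (transverse, base value).
(i) R_nwl + R_nwt = 2464 kN; (ii) 0.85 R_nwl + 1.5 R_nwt = 2549 kN.
R_n = max = 2549 kN [governs: (ii)]; R_n/Ω = 1275 kN.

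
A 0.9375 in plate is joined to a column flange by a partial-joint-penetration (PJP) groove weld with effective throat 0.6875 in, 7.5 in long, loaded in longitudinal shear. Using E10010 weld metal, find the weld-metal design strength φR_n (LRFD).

E100XX → F_EXX = 100 ksi.
Effective throat (given) t_e = 0.6875 in.
A_we = 0.6875 × 7.5 = 5.156 in².
F_nw = 0.6 F_EXX = 60 ksi.
φR_n = 0.75 × 60 × 5.156 = 232 kips.

φR_n ≈ 232 kips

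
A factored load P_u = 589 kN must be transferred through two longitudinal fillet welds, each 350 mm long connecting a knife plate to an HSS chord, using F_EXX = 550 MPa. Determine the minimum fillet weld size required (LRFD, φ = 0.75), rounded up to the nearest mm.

Total weld length L = 700 mm.
Required throat t_e = P_u / (φ × 0.6 F_EXX × L) = 589 / (0.75 × 0.6 × 550 × 700 × 10⁻³) = 3.4 mm.
Required leg w = t_e / 0.707 = 4.809 mm → use 5 mm.

w = 5 mm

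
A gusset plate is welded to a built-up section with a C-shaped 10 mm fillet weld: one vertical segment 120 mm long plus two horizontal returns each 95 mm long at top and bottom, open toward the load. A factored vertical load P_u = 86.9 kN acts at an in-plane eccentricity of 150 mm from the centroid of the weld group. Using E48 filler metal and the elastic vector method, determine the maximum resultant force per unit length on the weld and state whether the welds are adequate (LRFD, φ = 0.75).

f_max ≈ 1240 N/mm; adequate

E48XX → F_EXX = 480 MPa.
Total weld length L_w = 310 mm. Treat welds as unit-width lines.
Centroid: x̄ = 2×95×47.5 / 310 = 29.11 mm from the vertical weld.
Polar moment about centroid: J = I_x + I_y = [120³/12 + 2×95×60²] + [120×29.11² + 2(95³/12 + 95×18.39²)] = 1137000 mm³.
Direct shear f_v = P/L_w = 86.9×10³ / 310 = 280.3 N/mm (vertical).
Torsion M = P·e = 86.9×10³ × 150 = 13035000 N·mm.
Critical point at (x, y) = (65.89, 60) from centroid. f_tx = M·y/J = 688 N/mm; f_ty = M·x/J = 755.5 N/mm.
Resultant f_max = √[f_tx² + (f_v + f_ty)²] = √[688² + (280.3 + 755.5)²] = 1243 N/mm.
Capacity per unit length: φr_n = 0.75 × 0.6 × 480 × (0.707 × 10) = 1527 N/mm.
1243 ≤ 1527 → adequate.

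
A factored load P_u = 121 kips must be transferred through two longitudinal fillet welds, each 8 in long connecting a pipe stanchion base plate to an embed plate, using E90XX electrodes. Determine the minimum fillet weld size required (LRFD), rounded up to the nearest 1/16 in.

E90XX → F_EXX = 90 ksi.
Total weld length L = 16 in.
Required throat t_e = P_u / (φ × 0.6 F_EXX × L) = 121 / (0.75 × 0.6 × 90 × 16) = 0.1867 in.
Required leg w = t_e / 0.707 = 0.2641 in → use 5/16 in.

w = 5/16 in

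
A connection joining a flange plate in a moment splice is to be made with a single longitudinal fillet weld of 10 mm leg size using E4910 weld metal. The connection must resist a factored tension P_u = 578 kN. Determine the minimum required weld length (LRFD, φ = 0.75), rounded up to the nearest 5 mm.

L = 375 mm

E49XX → F_EXX = 490 MPa.
Throat t_e = 0.707 × 10 = 7.07 mm.
φr_n = 0.75 × 0.6 × 490 × 7.07 × 10⁻³ = 1.559 kN/mm.
L_req = P_u / φr_n = 578 / 1.559 = 370.8 mm total.
Round up → use L = 375 mm.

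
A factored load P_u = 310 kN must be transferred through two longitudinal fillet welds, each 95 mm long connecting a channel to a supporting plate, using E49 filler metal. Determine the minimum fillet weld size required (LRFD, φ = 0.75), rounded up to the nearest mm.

E49XX → F_EXX = 490 MPa.
Total weld length L = 190 mm.
Required throat t_e = P_u / (φ × 0.6 F_EXX × L) = 310 / (0.75 × 0.6 × 490 × 190 × 10⁻³) = 7.399 mm.
Required leg w = t_e / 0.707 = 10.47 mm → use 11 mm.

w = 11 mm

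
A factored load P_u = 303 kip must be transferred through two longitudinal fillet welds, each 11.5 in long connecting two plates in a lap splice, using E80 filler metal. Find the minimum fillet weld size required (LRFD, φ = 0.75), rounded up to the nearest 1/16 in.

E80XX → F_EXX = 80 ksi.
Total weld length L = 23 in.
Required throat t_e = P_u / (φ × 0.6 F_EXX × L) = 303 / (0.75 × 0.6 × 80 × 23) = 0.3659 in.
Required leg w = t_e / 0.707 = 0.5176 in → use 9/16 in.

w = 9/16 in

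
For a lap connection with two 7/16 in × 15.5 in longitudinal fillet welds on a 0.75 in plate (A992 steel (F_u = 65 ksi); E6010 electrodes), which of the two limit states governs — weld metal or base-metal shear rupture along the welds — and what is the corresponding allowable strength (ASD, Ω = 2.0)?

E60XX → F_EXX = 60 ksi.
t_e = 0.707 × 0.4375 = 0.3093 in; L = 31 in.
Weld metal: R_n/Ω = (1/2.0) × 0.6 × 60 × 0.3093 × 31 = 172.6 kips.
Base metal (shear rupture): R_n/Ω = (1/2.0) × 0.6 × 65 × 0.75 × 31 = 453.4 kips.
Governing: weld metal.

R_n/Ω ≈ 173 kips (weld metal governs)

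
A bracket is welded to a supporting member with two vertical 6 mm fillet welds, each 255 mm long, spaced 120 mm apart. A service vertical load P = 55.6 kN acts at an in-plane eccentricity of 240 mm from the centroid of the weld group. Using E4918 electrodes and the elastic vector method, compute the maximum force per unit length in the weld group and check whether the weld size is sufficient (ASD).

f_max ≈ 466 N/mm; adequate

E49XX → F_EXX = 490 MPa.
Total weld length L_w = 510 mm. Treat welds as unit-width lines.
Polar moment about centroid: J = 2[d³/12 + d(b/2)²] = 2[255³/12 + 255×60²] = 4600000 mm³.
Direct shear f_v = P/L_w = 55.6×10³ / 510 = 109 N/mm (vertical).
Torsion M = P·e = 55.6×10³ × 240 = 13344000 N·mm.
Critical point at (x, y) = (60, 127.5) from centroid. f_tx = M·y/J = 369.9 N/mm; f_ty = M·x/J = 174.1 N/mm.
Resultant f_max = √[f_tx² + (f_v + f_ty)²] = √[369.9² + (109 + 174.1)²] = 465.8 N/mm.
Capacity per unit length: r_n/Ω = (1/2.0) × 0.6 × 490 × (0.707 × 6) = 623.6 N/mm.
465.8 ≤ 623.6 → adequate.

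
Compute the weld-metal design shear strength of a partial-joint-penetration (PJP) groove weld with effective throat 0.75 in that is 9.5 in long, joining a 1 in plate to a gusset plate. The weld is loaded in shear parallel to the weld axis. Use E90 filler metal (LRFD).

φR_n ≈ 289 kips

E90XX → F_EXX = 90 ksi.
Effective throat (given) t_e = 0.75 in.
A_we = 0.75 × 9.5 = 7.125 in².
F_nw = 0.6 F_EXX = 54 ksi.
φR_n = 0.75 × 54 × 7.125 = 288.6 kips.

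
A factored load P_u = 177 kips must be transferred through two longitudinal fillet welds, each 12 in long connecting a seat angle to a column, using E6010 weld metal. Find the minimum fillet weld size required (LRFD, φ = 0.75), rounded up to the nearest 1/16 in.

E60XX → F_EXX = 60 ksi.
Total weld length L = 24 in.
Required throat t_e = P_u / (φ × 0.6 F_EXX × L) = 177 / (0.75 × 0.6 × 60 × 24) = 0.2731 in.
Required leg w = t_e / 0.707 = 0.3863 in → use 7/16 in.

w = 7/16 in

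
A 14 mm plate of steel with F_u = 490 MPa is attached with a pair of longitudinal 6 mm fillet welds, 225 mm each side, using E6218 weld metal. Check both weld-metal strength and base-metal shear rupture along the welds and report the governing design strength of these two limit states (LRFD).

E62XX → F_EXX = 620 MPa.
t_e = 0.707 × 6 = 4.242 mm; L = 450 mm.
Weld metal: φR_n = 0.75 × 0.6 × 620 × 4.242 × 450 × 10⁻³ = 532.6 kN.
Base metal (shear rupture): φR_n = 0.75 × 0.6 × 490 × 14 × 450 × 10⁻³ = 1389 kN.
Governing: weld metal.

φR_n ≈ 533 kN (weld metal governs)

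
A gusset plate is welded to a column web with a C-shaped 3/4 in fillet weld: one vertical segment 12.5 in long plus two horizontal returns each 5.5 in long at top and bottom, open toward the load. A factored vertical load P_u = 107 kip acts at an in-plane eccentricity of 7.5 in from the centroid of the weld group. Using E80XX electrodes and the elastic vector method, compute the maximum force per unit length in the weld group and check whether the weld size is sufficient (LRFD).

f_max ≈ 12.2 kip/in; adequate

E80XX → F_EXX = 80 ksi.
Total weld length L_w = 23.5 in. Treat welds as unit-width lines.
Centroid: x̄ = 2×5.5×2.75 / 23.5 = 1.287 in from the vertical weld.
Polar moment about centroid: J = I_x + I_y = [12.5³/12 + 2×5.5×6.25²] + [12.5×1.287² + 2(5.5³/12 + 5.5×1.463²)] = 664.4 in³.
Direct shear f_v = P/L_w = 107 / 23.5 = 4.553 kip/in (vertical).
Torsion M = P·e = 107 × 7.5 = 802.5 kip·in.
Critical point at (x, y) = (4.213, 6.25) from centroid. f_tx = M·y/J = 7.549 kip/in; f_ty = M·x/J = 5.088 kip/in.
Resultant f_max = √[f_tx² + (f_v + f_ty)²] = √[7.549² + (4.553 + 5.088)²] = 12.25 kip/in.
Capacity per unit length: φr_n = 0.75 × 0.6 × 80 × (0.707 × 0.75) = 19.09 kip/in.
12.25 ≤ 19.09 → adequate.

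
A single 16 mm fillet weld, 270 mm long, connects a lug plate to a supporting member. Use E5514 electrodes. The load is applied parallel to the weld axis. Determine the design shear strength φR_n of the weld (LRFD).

φR_n ≈ 756 kN

E55XX → F_EXX = 550 MPa.
Effective throat t_e = 0.707 × 16 = 11.31 mm.
Total length L = 270 mm; A_we = 11.31 × 270 = 3054 mm².
F_nw = 0.6 F_EXX = 0.6 × 550 = 330 MPa.
φR_n = 0.75 × 330 × 3054 × 10⁻³ = 755.9 kN.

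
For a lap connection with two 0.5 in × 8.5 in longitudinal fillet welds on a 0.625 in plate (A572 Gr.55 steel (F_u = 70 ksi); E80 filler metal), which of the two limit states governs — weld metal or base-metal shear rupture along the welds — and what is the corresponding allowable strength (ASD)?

R_n/Ω ≈ 144 kip (weld metal governs)

E80XX → F_EXX = 80 ksi.
t_e = 0.707 × 0.5 = 0.3535 in; L = 17 in.
Weld metal: R_n/Ω = (1/2.0) × 0.6 × 80 × 0.3535 × 17 = 144.2 kip.
Base metal (shear rupture): R_n/Ω = (1/2.0) × 0.6 × 70 × 0.625 × 17 = 223.1 kip.
Governing: weld metal.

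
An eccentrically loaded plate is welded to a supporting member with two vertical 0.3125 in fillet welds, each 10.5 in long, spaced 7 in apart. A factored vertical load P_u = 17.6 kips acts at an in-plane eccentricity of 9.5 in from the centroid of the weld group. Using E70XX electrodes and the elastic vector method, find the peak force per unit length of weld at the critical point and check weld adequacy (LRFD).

E70XX → F_EXX = 70 ksi.
Total weld length L_w = 21 in. Treat welds as unit-width lines.
Polar moment about centroid: J = 2[d³/12 + d(b/2)²] = 2[10.5³/12 + 10.5×3.5²] = 450.2 in³.
Direct shear f_v = P/L_w = 17.6 / 21 = 0.8381 kip/in (vertical).
Torsion M = P·e = 17.6 × 9.5 = 167.2 kip·in.
Critical point at (x, y) = (3.5, 5.25) from centroid. f_tx = M·y/J = 1.95 kip/in; f_ty = M·x/J = 1.3 kip/in.
Resultant f_max = √[f_tx² + (f_v + f_ty)²] = √[1.95² + (0.8381 + 1.3)²] = 2.894 kip/in.
Capacity per unit length: φr_n = 0.75 × 0.6 × 70 × (0.707 × 0.3125) = 6.96 kip/in.
2.894 ≤ 6.96 → adequate.

f_max ≈ 2.89 kip/in; adequate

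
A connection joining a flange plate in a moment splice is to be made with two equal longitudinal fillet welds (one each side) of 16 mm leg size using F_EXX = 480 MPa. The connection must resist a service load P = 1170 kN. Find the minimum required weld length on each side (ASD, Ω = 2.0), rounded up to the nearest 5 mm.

Throat t_e = 0.707 × 16 = 11.31 mm.
r_n/Ω = (0.6 × 480 × 11.31) / 2.0 = 1629 N/mm = 1.629 kN/mm.
L_req = P / (r_n/Ω) = 1170 / 1.629 = 718.3 mm total.
Per side: 718.3 / 2 = 359.1 mm.
Round up → use L = 360 mm on each side.

L = 360 mm on each side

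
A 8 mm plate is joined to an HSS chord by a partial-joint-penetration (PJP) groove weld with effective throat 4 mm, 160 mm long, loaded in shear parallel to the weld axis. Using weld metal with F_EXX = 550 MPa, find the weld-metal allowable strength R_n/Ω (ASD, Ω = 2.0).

Effective throat (given) t_e = 4 mm.
A_we = 4 × 160 = 640 mm².
F_nw = 0.6 F_EXX = 330 MPa.
R_n/Ω = (330 × 640) / 2.0 × 10⁻³ = 105.6 kN.

R_n/Ω ≈ 106 kN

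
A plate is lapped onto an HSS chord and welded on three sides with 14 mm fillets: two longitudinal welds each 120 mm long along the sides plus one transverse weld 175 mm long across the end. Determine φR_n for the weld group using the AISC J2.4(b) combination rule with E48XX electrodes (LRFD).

E48XX → F_EXX = 480 MPa.
t_e = 0.707 × 14 = 9.898 mm.
R_nwl = 0.6 × 480 × 9.898 × 240 × 10⁻³ = 684.1 kN (longitudinal, 2 welds).
R_nwt = 0.6 × 480 × 9.898 × 175 × 10⁻³ = 498.9 kN (transverse, base value).
(i) R_nwl + R_nwt = 1183 kN; (ii) 0.85 R_nwl + 1.5 R_nwt = 1330 kN.
R_n = max = 1330 kN [governs: (ii)]; φR_n = 997.4 kN.

φR_n ≈ 997 kN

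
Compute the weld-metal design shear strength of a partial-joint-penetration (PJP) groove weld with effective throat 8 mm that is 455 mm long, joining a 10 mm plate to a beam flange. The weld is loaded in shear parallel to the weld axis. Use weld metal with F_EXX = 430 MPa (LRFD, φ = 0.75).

φR_n ≈ 704 kN

Effective throat (given) t_e = 8 mm.
A_we = 8 × 455 = 3640 mm².
F_nw = 0.6 F_EXX = 258 MPa.
φR_n = 0.75 × 258 × 3640 × 10⁻³ = 704.3 kN.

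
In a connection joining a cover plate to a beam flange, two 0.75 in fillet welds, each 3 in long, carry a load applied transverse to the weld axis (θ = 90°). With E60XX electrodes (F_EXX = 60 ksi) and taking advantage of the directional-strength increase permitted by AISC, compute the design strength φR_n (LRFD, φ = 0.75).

φR_n ≈ 129 kips

t_e = 0.707 × 0.75 = 0.5302 in; A_we = 0.5302 × 6 = 3.181 in².
Directional factor: 1.0 + 0.5 sin^1.5(90°) = 1.5.
F_nw = 0.6 × 60 × 1.5 = 54 ksi.
φR_n = 0.75 × 54 × 3.181 = 128.9 kips.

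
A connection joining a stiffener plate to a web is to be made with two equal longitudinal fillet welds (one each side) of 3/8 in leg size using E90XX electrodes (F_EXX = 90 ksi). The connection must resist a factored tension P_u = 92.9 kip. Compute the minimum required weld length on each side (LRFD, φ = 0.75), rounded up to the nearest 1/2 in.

L = 4.5 in on each side

Throat t_e = 0.707 × 0.375 = 0.2651 in.
φr_n = 0.75 × 0.6 × 90 × 0.2651 = 10.74 kip/in.
L_req = P_u / φr_n = 92.9 / 10.74 = 8.652 in total.
Per side: 8.652 / 2 = 4.326 in.
Round up → use L = 4.5 in on each side.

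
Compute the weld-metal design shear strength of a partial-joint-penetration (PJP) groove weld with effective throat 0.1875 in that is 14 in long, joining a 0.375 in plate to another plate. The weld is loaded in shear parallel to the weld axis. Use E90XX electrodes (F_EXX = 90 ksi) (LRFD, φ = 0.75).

Effective throat (given) t_e = 0.1875 in.
A_we = 0.1875 × 14 = 2.625 in².
F_nw = 0.6 F_EXX = 54 ksi.
φR_n = 0.75 × 54 × 2.625 = 106.3 kip.

φR_n ≈ 106 kip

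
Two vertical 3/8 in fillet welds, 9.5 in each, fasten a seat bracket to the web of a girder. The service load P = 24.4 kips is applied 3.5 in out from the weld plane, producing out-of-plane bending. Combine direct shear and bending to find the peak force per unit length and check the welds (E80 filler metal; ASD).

f_max ≈ 3.12 kip/in; adequate

E80XX → F_EXX = 80 ksi.
L_w = 2 × 9.5 = 19 in; section modulus (unit throat) S = 2 × L²/6 = 30.08 in².
Direct shear f_v = P/L_w = 24.4/19 = 1.284 kip/in.
Moment M = P × e = 24.4 × 3.5 = 85.4 kip·in; bending f_b = M/S = 2.839 kip/in.
f_max = √(f_v² + f_b²) = √(1.284² + 2.839²) = 3.116 kip/in.
r_n/Ω = (1/2.0) × 0.6 × 80 × (0.707 × 0.375) = 6.363 kip/in → adequate.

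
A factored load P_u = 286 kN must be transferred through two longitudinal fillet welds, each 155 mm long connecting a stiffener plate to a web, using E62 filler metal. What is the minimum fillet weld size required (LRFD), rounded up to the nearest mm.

w = 5 mm

E62XX → F_EXX = 620 MPa.
Total weld length L = 310 mm.
Required throat t_e = P_u / (φ × 0.6 F_EXX × L) = 286 / (0.75 × 0.6 × 620 × 310 × 10⁻³) = 3.307 mm.
Required leg w = t_e / 0.707 = 4.677 mm → use 5 mm.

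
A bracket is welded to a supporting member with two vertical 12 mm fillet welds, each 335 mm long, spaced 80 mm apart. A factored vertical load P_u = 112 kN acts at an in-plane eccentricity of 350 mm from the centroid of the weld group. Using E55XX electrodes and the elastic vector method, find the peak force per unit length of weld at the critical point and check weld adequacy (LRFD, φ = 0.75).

f_max ≈ 972 N/mm; adequate

E55XX → F_EXX = 550 MPa.
Total weld length L_w = 670 mm. Treat welds as unit-width lines.
Polar moment about centroid: J = 2[d³/12 + d(b/2)²] = 2[335³/12 + 335×40²] = 7338000 mm³.
Direct shear f_v = P/L_w = 112×10³ / 670 = 167.2 N/mm (vertical).
Torsion M = P·e = 112×10³ × 350 = 39200000 N·mm.
Critical point at (x, y) = (40, 167.5) from centroid. f_tx = M·y/J = 894.8 N/mm; f_ty = M·x/J = 213.7 N/mm.
Resultant f_max = √[f_tx² + (f_v + f_ty)²] = √[894.8² + (167.2 + 213.7)²] = 972.5 N/mm.
Capacity per unit length: φr_n = 0.75 × 0.6 × 550 × (0.707 × 12) = 2100 N/mm.
972.5 ≤ 2100 → adequate.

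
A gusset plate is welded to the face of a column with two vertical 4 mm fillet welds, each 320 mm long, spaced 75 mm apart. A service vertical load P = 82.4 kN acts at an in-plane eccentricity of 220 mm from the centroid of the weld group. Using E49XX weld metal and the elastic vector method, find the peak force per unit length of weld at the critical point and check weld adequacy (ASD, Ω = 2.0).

f_max ≈ 513 N/mm; NOT adequate

E49XX → F_EXX = 490 MPa.
Total weld length L_w = 640 mm. Treat welds as unit-width lines.
Polar moment about centroid: J = 2[d³/12 + d(b/2)²] = 2[320³/12 + 320×37.5²] = 6361000 mm³.
Direct shear f_v = P/L_w = 82.4×10³ / 640 = 128.8 N/mm (vertical).
Torsion M = P·e = 82.4×10³ × 220 = 18128000 N·mm.
Critical point at (x, y) = (37.5, 160) from centroid. f_tx = M·y/J = 456 N/mm; f_ty = M·x/J = 106.9 N/mm.
Resultant f_max = √[f_tx² + (f_v + f_ty)²] = √[456² + (128.8 + 106.9)²] = 513.2 N/mm.
Capacity per unit length: r_n/Ω = (1/2.0) × 0.6 × 490 × (0.707 × 4) = 415.7 N/mm.
513.2 > 415.7 → NOT adequate.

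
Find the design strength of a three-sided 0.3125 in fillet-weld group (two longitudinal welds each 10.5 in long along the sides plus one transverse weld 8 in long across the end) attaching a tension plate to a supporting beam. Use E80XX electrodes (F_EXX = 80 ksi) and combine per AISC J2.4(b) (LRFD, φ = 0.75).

t_e = 0.707 × 0.3125 = 0.2209 in.
R_nwl = 0.6 × 80 × 0.2209 × 21 = 222.7 kip (longitudinal, 2 welds).
R_nwt = 0.6 × 80 × 0.2209 × 8 = 84.84 kip (transverse, base value).
(i) R_nwl + R_nwt = 307.5 kip; (ii) 0.85 R_nwl + 1.5 R_nwt = 316.6 kip.
R_n = max = 316.6 kip [governs: (ii)]; φR_n = 237.4 kip.

φR_n ≈ 237 kip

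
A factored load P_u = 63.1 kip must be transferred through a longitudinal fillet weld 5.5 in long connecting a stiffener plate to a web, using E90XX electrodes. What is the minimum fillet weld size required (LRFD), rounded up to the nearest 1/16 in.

w = 7/16 in

E90XX → F_EXX = 90 ksi.
Total weld length L = 5.5 in.
Required throat t_e = P_u / (φ × 0.6 F_EXX × L) = 63.1 / (0.75 × 0.6 × 90 × 5.5) = 0.2833 in.
Required leg w = t_e / 0.707 = 0.4007 in → use 7/16 in.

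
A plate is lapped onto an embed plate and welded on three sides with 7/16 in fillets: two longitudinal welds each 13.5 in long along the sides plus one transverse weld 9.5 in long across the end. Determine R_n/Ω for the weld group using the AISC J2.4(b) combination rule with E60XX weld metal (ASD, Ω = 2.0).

R_n/Ω ≈ 207 kips

E60XX → F_EXX = 60 ksi.
t_e = 0.707 × 0.4375 = 0.3093 in.
R_nwl = 0.6 × 60 × 0.3093 × 27 = 300.7 kips (longitudinal, 2 welds).
R_nwt = 0.6 × 60 × 0.3093 × 9.5 = 105.8 kips (transverse, base value).
(i) R_nwl + R_nwt = 406.4 kips; (ii) 0.85 R_nwl + 1.5 R_nwt = 414.2 kips.
R_n = max = 414.2 kips [governs: (ii)]; R_n/Ω = 207.1 kips.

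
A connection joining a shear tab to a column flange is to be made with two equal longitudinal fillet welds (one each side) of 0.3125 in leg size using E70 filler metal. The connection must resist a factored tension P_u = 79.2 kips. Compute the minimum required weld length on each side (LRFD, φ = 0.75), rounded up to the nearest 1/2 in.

L = 6 in on each side

E70XX → F_EXX = 70 ksi.
Throat t_e = 0.707 × 0.3125 = 0.2209 in.
φr_n = 0.75 × 0.6 × 70 × 0.2209 = 6.96 kips/in.
L_req = P_u / φr_n = 79.2 / 6.96 = 11.38 in total.
Per side: 11.38 / 2 = 5.69 in.
Round up → use L = 6 in on each side.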